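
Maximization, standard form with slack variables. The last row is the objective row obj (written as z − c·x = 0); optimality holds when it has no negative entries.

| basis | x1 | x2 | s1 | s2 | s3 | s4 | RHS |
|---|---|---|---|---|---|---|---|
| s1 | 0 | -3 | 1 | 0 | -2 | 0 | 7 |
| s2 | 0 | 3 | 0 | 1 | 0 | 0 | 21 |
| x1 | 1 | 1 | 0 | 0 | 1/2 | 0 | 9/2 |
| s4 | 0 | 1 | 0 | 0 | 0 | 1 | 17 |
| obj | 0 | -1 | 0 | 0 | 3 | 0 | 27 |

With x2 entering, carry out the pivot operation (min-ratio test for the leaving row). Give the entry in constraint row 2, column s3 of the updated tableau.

Ratio test on column x2 — row 1: entry -3 ≤ 0; row 2: 21/3 = 7; row 3: (9/2)/1 = 9/2; row 4: 17/1 = 17. Minimum is 9/2 at row 3 (x1 leaves); pivot element 1.
Divide row 3 by 1; eliminate column x2 from the other rows.
Row 2 update in column s3: 0 − 3·(1/2) = -3/2.

-3/2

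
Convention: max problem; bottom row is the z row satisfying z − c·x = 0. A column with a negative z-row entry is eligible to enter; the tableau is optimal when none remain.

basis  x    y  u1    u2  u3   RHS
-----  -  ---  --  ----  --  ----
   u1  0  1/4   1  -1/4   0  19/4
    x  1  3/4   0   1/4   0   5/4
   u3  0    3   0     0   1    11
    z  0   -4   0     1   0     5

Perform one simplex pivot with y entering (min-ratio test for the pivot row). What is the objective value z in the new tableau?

35/3

Ratio test on column y — row 1: (19/4)/(1/4) = 19; row 2: (5/4)/(3/4) = 5/3; row 3: 11/3 = 11/3. Minimum is 5/3 at row 2 (x leaves); pivot element 3/4.
Pivot on row 2; the z-row RHS becomes 5 − (-4)·(5/3) = 35/3.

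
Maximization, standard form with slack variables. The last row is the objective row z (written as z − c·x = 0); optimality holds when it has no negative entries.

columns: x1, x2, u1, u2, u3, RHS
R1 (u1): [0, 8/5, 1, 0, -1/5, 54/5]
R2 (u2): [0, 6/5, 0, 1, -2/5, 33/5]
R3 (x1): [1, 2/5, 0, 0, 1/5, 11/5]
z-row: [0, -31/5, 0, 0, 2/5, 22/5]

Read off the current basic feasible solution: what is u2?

33/5

u2 is basic (row 2); its value is the RHS of that row, 33/5.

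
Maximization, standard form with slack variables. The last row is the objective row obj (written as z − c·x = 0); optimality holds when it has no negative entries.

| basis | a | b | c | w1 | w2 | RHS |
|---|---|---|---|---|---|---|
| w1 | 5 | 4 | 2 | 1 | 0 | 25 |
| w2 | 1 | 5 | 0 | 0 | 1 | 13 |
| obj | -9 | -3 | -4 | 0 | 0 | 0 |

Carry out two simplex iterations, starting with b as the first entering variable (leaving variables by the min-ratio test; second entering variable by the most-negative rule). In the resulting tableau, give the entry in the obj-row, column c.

0

Ratio test on column b — row 1: 25/4 = 25/4; row 2: 13/5 = 13/5. Minimum is 13/5 at row 2 (w2 leaves); pivot element 5.
Divide row 2 by 5; eliminate column b from the other rows.
Second iteration: most negative obj-row entry is -42/5 in column a, so a enters.
Ratio test on column a — row 1: (73/5)/(21/5) = 73/21; row 2: (13/5)/(1/5) = 13. Minimum is 73/21 at row 1 (w1 leaves); pivot element 21/5.
Divide row 1 by 21/5; eliminate column a from the other rows.
After both pivots, the entry at the obj-row, column c is 0.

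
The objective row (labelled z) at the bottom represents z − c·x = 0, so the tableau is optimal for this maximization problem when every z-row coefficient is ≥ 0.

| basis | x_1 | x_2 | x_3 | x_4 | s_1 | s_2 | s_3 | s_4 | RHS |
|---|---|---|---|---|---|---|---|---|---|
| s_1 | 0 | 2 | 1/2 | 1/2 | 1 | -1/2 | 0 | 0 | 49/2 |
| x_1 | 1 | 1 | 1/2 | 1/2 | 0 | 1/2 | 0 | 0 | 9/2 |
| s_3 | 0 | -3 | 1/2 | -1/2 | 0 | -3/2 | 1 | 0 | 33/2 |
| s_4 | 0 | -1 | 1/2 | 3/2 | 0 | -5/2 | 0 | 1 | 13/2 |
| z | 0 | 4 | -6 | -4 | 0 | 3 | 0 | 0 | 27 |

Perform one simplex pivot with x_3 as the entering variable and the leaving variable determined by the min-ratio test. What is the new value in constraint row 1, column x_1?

Ratio test on column x_3 — row 1: (49/2)/(1/2) = 49; row 2: (9/2)/(1/2) = 9; row 3: (33/2)/(1/2) = 33; row 4: (13/2)/(1/2) = 13. Minimum is 9 at row 2 (x_1 leaves); pivot element 1/2.
Divide row 2 by 1/2; eliminate column x_3 from the other rows.
Row 1 update in column x_1: 0 − (1/2)·2 = -1.

-1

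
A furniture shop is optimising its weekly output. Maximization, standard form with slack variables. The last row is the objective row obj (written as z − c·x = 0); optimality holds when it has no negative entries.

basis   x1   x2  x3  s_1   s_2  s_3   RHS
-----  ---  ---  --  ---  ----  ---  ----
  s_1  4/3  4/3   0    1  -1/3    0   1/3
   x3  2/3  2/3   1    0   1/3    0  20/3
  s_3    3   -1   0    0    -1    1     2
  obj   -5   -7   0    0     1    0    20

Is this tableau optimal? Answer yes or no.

no

The obj-row has a negative entry -7 in column x2, so it is not optimal.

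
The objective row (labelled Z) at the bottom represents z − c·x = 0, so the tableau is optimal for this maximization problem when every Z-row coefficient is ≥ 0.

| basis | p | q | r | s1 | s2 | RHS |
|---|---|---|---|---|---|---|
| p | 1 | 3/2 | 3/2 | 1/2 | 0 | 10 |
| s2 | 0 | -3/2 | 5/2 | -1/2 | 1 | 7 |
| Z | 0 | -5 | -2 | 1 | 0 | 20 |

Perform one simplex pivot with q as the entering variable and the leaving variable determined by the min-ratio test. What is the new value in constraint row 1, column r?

Ratio test on column q — row 1: 10/(3/2) = 20/3; row 2: entry -3/2 ≤ 0. Minimum is 20/3 at row 1 (p leaves); pivot element 3/2.
Divide row 1 by 3/2; eliminate column q from the other rows.
In the new row 1, the r entry is the old entry divided by the pivot: (3/2)/(3/2) = 1.

1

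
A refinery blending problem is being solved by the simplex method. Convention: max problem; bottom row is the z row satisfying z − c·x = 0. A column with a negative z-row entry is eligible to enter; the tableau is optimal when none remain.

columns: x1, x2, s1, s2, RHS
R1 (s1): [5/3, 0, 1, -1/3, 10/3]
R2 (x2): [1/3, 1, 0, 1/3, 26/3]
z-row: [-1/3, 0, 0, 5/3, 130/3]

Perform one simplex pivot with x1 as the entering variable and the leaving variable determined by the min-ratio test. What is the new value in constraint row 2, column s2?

Ratio test on column x1 — row 1: (10/3)/(5/3) = 2; row 2: (26/3)/(1/3) = 26. Minimum is 2 at row 1 (s1 leaves); pivot element 5/3.
Divide row 1 by 5/3; eliminate column x1 from the other rows.
Row 2 update in column s2: 1/3 − (1/3)·(-1/5) = 2/5.

2/5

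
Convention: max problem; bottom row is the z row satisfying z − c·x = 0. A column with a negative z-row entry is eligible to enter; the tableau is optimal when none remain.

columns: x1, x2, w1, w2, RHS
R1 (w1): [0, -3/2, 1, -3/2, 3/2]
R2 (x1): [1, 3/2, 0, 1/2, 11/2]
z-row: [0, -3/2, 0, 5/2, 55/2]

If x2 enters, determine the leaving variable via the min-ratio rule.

Column x2 entries and ratios — w1: -3/2 ≤ 0, skip; x1: (11/2)/(3/2) = 11/3.
Smallest ratio is 11/3 in the row of x1, so x1 leaves.

x1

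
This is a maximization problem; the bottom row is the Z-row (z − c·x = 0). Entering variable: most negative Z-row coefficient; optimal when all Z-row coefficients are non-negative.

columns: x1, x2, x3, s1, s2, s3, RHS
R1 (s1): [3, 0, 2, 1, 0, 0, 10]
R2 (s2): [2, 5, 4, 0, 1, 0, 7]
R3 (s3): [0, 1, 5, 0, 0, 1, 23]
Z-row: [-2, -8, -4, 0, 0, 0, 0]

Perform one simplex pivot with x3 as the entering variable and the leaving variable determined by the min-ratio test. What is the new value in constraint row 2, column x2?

5/4

Ratio test on column x3 — row 1: 10/2 = 5; row 2: 7/4 = 7/4; row 3: 23/5 = 23/5. Minimum is 7/4 at row 2 (s2 leaves); pivot element 4.
Divide row 2 by 4; eliminate column x3 from the other rows.
In the new row 2, the x2 entry is the old entry divided by the pivot: 5/4 = 5/4.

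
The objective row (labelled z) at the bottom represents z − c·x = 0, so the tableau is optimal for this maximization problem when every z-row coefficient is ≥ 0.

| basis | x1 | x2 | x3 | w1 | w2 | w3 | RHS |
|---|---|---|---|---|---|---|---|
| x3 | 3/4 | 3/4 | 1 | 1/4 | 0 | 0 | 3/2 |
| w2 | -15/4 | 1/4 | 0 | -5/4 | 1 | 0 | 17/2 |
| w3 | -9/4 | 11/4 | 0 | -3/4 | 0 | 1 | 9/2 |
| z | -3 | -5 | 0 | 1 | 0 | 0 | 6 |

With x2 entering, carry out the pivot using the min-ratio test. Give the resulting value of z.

156/11

Ratio test on column x2 — row 1: (3/2)/(3/4) = 2; row 2: (17/2)/(1/4) = 34; row 3: (9/2)/(11/4) = 18/11. Minimum is 18/11 at row 3 (w3 leaves); pivot element 11/4.
Pivot on row 3; the z-row RHS becomes 6 − (-5)·(18/11) = 156/11.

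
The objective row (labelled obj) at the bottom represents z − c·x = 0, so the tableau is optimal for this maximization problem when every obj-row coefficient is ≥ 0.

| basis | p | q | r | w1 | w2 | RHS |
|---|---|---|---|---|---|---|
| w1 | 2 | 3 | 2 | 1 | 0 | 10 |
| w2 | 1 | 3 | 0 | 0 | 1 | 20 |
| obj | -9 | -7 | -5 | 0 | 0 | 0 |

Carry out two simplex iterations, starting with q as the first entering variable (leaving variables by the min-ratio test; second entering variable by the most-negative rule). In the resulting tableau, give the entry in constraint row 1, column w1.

1/2

Ratio test on column q — row 1: 10/3 = 10/3; row 2: 20/3 = 20/3. Minimum is 10/3 at row 1 (w1 leaves); pivot element 3.
Divide row 1 by 3; eliminate column q from the other rows.
Second iteration: most negative obj-row entry is -13/3 in column p, so p enters.
Ratio test on column p — row 1: (10/3)/(2/3) = 5; row 2: entry -1 ≤ 0. Minimum is 5 at row 1 (q leaves); pivot element 2/3.
Divide row 1 by 2/3; eliminate column p from the other rows.
After both pivots, the entry at constraint row 1, column w1 is 1/2.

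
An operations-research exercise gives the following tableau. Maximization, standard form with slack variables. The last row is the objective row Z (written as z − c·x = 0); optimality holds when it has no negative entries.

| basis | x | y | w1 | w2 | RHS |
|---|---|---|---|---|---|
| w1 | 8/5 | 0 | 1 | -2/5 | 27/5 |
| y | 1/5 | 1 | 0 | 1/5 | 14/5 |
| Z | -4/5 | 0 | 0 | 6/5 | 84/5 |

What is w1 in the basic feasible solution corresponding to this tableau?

27/5

w1 is basic (row 1); its value is the RHS of that row, 27/5.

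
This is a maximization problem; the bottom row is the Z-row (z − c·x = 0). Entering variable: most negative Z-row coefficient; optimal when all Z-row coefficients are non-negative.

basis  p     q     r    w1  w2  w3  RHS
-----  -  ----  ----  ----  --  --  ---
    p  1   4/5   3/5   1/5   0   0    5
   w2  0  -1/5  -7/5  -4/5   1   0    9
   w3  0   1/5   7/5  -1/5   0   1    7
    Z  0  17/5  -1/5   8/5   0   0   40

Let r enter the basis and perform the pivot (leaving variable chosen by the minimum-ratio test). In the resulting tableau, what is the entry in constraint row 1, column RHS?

2

Ratio test on column r — row 1: 5/(3/5) = 25/3; row 2: entry -7/5 ≤ 0; row 3: 7/(7/5) = 5. Minimum is 5 at row 3 (w3 leaves); pivot element 7/5.
Divide row 3 by 7/5; eliminate column r from the other rows.
Row 1 update in column RHS: 5 − (3/5)·5 = 2.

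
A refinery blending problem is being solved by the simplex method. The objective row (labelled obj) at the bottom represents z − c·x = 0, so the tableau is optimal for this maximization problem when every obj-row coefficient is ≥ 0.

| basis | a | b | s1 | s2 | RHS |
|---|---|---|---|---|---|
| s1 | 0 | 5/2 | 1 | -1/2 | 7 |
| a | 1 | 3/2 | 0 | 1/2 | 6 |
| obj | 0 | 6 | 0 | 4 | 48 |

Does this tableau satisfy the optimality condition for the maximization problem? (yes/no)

yes

Every obj-row coefficient is ≥ 0, so the tableau is optimal.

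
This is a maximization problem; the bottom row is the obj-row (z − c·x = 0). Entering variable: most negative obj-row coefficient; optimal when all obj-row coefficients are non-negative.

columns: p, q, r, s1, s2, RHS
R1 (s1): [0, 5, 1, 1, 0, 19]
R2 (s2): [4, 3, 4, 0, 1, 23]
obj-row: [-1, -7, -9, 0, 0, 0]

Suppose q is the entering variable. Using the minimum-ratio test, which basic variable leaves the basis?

s1

Column q entries and ratios — s1: 19/5 = 19/5; s2: 23/3 = 23/3.
Smallest ratio is 19/5 in the row of s1, so s1 leaves.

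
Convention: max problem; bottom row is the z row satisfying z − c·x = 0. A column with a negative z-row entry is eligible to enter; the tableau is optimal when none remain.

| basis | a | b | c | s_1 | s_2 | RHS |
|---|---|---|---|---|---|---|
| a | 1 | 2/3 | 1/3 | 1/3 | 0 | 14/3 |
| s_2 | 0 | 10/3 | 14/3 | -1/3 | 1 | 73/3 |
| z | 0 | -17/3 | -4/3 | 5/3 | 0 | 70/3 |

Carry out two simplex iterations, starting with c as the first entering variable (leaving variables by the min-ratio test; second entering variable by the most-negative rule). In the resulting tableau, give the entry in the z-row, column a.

11

Ratio test on column c — row 1: (14/3)/(1/3) = 14; row 2: (73/3)/(14/3) = 73/14. Minimum is 73/14 at row 2 (s_2 leaves); pivot element 14/3.
Divide row 2 by 14/3; eliminate column c from the other rows.
Second iteration: most negative z-row entry is -33/7 in column b, so b enters.
Ratio test on column b — row 1: (41/14)/(3/7) = 41/6; row 2: (73/14)/(5/7) = 73/10. Minimum is 41/6 at row 1 (a leaves); pivot element 3/7.
Divide row 1 by 3/7; eliminate column b from the other rows.
After both pivots, the entry at the z-row, column a is 11.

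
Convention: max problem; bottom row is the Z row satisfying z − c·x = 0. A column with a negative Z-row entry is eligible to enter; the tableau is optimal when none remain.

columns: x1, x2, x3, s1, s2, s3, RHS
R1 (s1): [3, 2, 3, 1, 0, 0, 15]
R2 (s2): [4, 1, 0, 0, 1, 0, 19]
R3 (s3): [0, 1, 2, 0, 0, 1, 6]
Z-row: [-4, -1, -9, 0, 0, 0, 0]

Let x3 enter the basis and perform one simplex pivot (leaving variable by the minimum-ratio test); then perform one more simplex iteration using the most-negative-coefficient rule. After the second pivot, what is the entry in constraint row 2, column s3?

Ratio test on column x3 — row 1: 15/3 = 5; row 2: entry 0 ≤ 0; row 3: 6/2 = 3. Minimum is 3 at row 3 (s3 leaves); pivot element 2.
Divide row 3 by 2; eliminate column x3 from the other rows.
Second iteration: most negative Z-row entry is -4 in column x1, so x1 enters.
Ratio test on column x1 — row 1: 6/3 = 2; row 2: 19/4 = 19/4; row 3: entry 0 ≤ 0. Minimum is 2 at row 1 (s1 leaves); pivot element 3.
Divide row 1 by 3; eliminate column x1 from the other rows.
After both pivots, the entry at constraint row 2, column s3 is 2.

2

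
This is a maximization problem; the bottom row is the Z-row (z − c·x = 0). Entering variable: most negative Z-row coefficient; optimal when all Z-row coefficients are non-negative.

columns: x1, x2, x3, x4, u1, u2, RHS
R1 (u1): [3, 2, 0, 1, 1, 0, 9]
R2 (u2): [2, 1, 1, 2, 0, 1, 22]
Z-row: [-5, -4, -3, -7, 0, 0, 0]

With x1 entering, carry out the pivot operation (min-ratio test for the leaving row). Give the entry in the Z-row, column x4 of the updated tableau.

-16/3

Ratio test on column x1 — row 1: 9/3 = 3; row 2: 22/2 = 11. Minimum is 3 at row 1 (u1 leaves); pivot element 3.
Divide row 1 by 3; eliminate column x1 from the other rows.
Z-row update in column x4: -7 − (-5)·(1/3) = -16/3.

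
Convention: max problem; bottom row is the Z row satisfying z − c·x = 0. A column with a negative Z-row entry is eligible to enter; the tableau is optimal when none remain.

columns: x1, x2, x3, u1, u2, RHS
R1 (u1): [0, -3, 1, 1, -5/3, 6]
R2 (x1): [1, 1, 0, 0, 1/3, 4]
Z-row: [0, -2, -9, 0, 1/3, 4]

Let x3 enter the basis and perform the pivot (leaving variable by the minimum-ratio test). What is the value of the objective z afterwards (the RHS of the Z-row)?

58

Ratio test on column x3 — row 1: 6/1 = 6; row 2: entry 0 ≤ 0. Minimum is 6 at row 1 (u1 leaves); pivot element 1.
Pivot on row 1; the Z-row RHS becomes 4 − (-9)·6 = 58.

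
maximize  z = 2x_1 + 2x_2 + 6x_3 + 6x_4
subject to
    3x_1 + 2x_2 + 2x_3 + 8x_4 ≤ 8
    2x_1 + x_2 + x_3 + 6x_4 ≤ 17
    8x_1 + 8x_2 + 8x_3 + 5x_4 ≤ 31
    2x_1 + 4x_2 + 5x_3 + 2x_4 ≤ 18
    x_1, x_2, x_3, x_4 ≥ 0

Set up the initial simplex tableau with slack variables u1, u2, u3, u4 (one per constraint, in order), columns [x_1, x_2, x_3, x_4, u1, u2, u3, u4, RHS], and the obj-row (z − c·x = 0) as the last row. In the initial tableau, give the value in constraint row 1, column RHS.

The RHS of constraint 1 is b_1 = 8.

8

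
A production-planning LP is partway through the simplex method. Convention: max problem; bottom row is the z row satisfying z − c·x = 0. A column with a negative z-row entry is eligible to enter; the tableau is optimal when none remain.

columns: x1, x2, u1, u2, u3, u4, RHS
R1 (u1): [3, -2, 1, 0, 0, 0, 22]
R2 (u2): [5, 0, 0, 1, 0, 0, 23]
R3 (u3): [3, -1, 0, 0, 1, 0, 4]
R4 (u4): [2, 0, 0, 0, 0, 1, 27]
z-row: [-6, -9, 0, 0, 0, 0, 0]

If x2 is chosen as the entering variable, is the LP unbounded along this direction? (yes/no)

yes

Every constraint-row entry in column x2 is ≤ 0, so increasing x2 is unbounded.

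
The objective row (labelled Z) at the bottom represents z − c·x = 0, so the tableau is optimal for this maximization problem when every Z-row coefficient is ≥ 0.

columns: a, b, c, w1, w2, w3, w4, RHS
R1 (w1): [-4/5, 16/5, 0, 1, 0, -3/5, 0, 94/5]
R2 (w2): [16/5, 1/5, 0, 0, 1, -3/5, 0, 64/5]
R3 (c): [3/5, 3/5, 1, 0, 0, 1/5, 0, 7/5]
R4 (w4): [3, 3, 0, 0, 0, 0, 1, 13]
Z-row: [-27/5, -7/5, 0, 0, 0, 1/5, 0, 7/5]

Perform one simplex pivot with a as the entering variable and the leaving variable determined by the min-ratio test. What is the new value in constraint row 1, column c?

4/3

Ratio test on column a — row 1: entry -4/5 ≤ 0; row 2: (64/5)/(16/5) = 4; row 3: (7/5)/(3/5) = 7/3; row 4: 13/3 = 13/3. Minimum is 7/3 at row 3 (c leaves); pivot element 3/5.
Divide row 3 by 3/5; eliminate column a from the other rows.
Row 1 update in column c: 0 − (-4/5)·(5/3) = 4/3.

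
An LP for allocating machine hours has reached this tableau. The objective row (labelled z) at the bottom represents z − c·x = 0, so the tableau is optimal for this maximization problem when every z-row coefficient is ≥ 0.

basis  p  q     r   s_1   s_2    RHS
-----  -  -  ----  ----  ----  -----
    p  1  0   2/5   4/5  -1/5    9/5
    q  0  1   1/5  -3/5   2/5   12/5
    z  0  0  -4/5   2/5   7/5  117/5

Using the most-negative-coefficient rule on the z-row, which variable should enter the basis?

r

Negative z-row entries: r: -4/5.
The most negative is -4/5 in column r, so r enters.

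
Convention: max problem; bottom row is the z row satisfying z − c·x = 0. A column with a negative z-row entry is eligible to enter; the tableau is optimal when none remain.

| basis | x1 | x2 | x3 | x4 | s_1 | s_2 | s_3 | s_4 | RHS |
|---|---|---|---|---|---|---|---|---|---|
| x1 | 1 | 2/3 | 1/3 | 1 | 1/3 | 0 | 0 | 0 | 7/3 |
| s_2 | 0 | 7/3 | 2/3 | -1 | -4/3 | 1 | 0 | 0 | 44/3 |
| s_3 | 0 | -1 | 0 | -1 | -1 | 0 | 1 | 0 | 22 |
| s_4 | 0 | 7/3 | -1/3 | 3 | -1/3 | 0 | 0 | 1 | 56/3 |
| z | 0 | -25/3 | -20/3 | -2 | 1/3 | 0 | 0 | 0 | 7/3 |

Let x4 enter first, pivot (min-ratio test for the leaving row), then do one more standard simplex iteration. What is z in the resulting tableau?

63/2

Ratio test on column x4 — row 1: (7/3)/1 = 7/3; row 2: entry -1 ≤ 0; row 3: entry -1 ≤ 0; row 4: (56/3)/3 = 56/9. Minimum is 7/3 at row 1 (x1 leaves); pivot element 1.
Pivot on row 1; the z-row RHS becomes 7/3 − (-2)·(7/3) = 7.
Next entering variable (most negative z-row entry -7): x2.
Ratio test on column x2 — row 1: (7/3)/(2/3) = 7/2; row 2: 17/3 = 17/3; row 3: entry -1/3 ≤ 0; row 4: (35/3)/(1/3) = 35. Minimum is 7/2 at row 1 (x4 leaves); pivot element 2/3.
After the second pivot the z-row RHS is 7 − (-7)·(7/2) = 63/2.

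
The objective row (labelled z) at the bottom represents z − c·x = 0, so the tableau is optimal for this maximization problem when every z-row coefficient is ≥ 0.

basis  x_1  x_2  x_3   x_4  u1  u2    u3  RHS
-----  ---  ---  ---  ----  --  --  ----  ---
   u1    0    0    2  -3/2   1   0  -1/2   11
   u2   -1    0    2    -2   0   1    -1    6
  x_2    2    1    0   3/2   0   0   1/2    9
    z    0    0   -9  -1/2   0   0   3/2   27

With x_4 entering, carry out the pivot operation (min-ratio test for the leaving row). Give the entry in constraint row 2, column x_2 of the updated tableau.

4/3

Ratio test on column x_4 — row 1: entry -3/2 ≤ 0; row 2: entry -2 ≤ 0; row 3: 9/(3/2) = 6. Minimum is 6 at row 3 (x_2 leaves); pivot element 3/2.
Divide row 3 by 3/2; eliminate column x_4 from the other rows.
Row 2 update in column x_2: 0 − (-2)·(2/3) = 4/3.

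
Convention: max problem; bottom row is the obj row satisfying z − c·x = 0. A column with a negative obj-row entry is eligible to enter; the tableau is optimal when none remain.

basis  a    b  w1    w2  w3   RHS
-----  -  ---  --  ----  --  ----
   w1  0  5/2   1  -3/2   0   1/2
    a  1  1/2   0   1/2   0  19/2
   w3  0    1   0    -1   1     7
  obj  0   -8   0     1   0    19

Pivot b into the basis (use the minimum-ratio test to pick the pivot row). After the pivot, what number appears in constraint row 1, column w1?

2/5

Ratio test on column b — row 1: (1/2)/(5/2) = 1/5; row 2: (19/2)/(1/2) = 19; row 3: 7/1 = 7. Minimum is 1/5 at row 1 (w1 leaves); pivot element 5/2.
Divide row 1 by 5/2; eliminate column b from the other rows.
In the new row 1, the w1 entry is the old entry divided by the pivot: 1/(5/2) = 2/5.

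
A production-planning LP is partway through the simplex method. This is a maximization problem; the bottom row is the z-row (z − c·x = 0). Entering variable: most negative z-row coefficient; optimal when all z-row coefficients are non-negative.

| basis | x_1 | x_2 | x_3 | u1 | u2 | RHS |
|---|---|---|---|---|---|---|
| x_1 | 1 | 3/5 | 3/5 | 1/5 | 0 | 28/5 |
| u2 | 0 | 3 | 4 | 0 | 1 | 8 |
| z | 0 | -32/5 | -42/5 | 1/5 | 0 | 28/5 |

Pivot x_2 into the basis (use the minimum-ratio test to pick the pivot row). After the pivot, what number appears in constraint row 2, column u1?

0

Ratio test on column x_2 — row 1: (28/5)/(3/5) = 28/3; row 2: 8/3 = 8/3. Minimum is 8/3 at row 2 (u2 leaves); pivot element 3.
Divide row 2 by 3; eliminate column x_2 from the other rows.
In the new row 2, the u1 entry is the old entry divided by the pivot: 0/3 = 0.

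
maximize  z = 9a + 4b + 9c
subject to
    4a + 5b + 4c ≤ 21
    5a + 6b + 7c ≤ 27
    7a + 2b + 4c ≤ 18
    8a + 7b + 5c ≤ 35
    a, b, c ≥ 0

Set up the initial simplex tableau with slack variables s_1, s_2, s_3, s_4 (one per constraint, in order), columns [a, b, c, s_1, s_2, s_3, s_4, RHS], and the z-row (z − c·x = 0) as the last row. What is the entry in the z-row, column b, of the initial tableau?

The z-row carries the negated objective coefficients: the b entry is -4.

-4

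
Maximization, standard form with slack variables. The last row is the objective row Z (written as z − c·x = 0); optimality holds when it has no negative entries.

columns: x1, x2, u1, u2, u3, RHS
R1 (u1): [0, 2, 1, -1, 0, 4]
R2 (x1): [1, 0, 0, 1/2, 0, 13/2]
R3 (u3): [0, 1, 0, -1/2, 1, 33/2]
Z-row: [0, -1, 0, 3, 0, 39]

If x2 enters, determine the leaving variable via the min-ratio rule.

Column x2 entries and ratios — u1: 4/2 = 2; x1: 0 ≤ 0, skip; u3: (33/2)/1 = 33/2.
Smallest ratio is 2 in the row of u1, so u1 leaves.

u1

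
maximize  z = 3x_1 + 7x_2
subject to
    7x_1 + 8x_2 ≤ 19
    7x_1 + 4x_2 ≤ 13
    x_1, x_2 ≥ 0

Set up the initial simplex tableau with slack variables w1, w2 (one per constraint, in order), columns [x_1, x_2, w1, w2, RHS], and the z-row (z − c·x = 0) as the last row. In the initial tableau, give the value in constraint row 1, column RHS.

The RHS of constraint 1 is b_1 = 19.

19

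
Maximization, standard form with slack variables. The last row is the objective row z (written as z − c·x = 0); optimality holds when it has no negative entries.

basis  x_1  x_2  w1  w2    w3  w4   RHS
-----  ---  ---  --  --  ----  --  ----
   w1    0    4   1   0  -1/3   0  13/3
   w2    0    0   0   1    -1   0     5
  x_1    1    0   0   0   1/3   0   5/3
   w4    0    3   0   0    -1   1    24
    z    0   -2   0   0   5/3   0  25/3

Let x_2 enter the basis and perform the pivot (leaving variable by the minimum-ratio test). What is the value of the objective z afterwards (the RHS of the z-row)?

Ratio test on column x_2 — row 1: (13/3)/4 = 13/12; row 2: entry 0 ≤ 0; row 3: entry 0 ≤ 0; row 4: 24/3 = 8. Minimum is 13/12 at row 1 (w1 leaves); pivot element 4.
Pivot on row 1; the z-row RHS becomes 25/3 − (-2)·(13/12) = 21/2.

21/2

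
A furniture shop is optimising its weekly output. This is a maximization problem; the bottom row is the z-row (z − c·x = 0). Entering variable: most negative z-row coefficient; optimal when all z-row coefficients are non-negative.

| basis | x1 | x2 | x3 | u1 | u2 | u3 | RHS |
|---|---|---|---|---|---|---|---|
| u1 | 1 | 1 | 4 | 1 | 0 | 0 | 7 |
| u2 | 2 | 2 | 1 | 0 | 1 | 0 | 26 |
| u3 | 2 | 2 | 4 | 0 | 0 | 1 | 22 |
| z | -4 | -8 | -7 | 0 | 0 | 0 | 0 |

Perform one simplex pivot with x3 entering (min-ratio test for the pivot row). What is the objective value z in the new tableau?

49/4

Ratio test on column x3 — row 1: 7/4 = 7/4; row 2: 26/1 = 26; row 3: 22/4 = 11/2. Minimum is 7/4 at row 1 (u1 leaves); pivot element 4.
Pivot on row 1; the z-row RHS becomes 0 − (-7)·(7/4) = 49/4.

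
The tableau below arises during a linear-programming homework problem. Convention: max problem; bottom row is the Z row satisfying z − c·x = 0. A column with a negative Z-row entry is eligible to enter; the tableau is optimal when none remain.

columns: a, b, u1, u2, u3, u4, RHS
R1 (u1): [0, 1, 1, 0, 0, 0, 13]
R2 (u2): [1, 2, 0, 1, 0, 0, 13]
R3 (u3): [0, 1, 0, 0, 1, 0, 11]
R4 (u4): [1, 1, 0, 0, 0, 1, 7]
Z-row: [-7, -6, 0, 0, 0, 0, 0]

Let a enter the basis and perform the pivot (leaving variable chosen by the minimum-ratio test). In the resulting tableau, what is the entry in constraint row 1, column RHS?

Ratio test on column a — row 1: entry 0 ≤ 0; row 2: 13/1 = 13; row 3: entry 0 ≤ 0; row 4: 7/1 = 7. Minimum is 7 at row 4 (u4 leaves); pivot element 1.
Divide row 4 by 1; eliminate column a from the other rows.
Row 1 update in column RHS: 13 − 0·7 = 13.

13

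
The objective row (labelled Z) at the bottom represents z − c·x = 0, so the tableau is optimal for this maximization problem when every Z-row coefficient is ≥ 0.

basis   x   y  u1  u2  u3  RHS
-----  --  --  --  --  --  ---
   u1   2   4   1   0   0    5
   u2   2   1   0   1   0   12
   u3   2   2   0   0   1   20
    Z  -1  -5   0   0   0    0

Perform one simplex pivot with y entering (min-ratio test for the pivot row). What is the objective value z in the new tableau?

Ratio test on column y — row 1: 5/4 = 5/4; row 2: 12/1 = 12; row 3: 20/2 = 10. Minimum is 5/4 at row 1 (u1 leaves); pivot element 4.
Pivot on row 1; the Z-row RHS becomes 0 − (-5)·(5/4) = 25/4.

25/4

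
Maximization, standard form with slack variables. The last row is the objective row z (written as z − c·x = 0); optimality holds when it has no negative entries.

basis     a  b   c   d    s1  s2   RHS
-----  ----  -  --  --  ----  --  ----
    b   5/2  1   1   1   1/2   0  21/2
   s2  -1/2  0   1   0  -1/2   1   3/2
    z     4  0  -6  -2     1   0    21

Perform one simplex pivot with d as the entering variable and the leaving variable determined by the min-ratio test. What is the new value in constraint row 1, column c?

Ratio test on column d — row 1: (21/2)/1 = 21/2; row 2: entry 0 ≤ 0. Minimum is 21/2 at row 1 (b leaves); pivot element 1.
Divide row 1 by 1; eliminate column d from the other rows.
In the new row 1, the c entry is the old entry divided by the pivot: 1/1 = 1.

1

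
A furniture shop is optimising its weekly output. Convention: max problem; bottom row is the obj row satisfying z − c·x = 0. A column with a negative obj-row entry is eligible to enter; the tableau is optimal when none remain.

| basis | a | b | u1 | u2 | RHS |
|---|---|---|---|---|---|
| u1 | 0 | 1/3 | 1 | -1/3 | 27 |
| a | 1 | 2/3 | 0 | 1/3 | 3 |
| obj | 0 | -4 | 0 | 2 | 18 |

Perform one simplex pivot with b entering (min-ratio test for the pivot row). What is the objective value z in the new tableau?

36

Ratio test on column b — row 1: 27/(1/3) = 81; row 2: 3/(2/3) = 9/2. Minimum is 9/2 at row 2 (a leaves); pivot element 2/3.
Pivot on row 2; the obj-row RHS becomes 18 − (-4)·(9/2) = 36.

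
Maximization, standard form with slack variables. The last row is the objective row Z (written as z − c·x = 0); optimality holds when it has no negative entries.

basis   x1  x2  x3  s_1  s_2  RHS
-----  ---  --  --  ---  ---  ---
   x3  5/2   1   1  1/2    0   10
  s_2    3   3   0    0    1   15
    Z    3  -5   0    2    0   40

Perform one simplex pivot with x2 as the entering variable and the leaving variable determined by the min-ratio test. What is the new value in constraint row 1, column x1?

3/2

Ratio test on column x2 — row 1: 10/1 = 10; row 2: 15/3 = 5. Minimum is 5 at row 2 (s_2 leaves); pivot element 3.
Divide row 2 by 3; eliminate column x2 from the other rows.
Row 1 update in column x1: 5/2 − 1·1 = 3/2.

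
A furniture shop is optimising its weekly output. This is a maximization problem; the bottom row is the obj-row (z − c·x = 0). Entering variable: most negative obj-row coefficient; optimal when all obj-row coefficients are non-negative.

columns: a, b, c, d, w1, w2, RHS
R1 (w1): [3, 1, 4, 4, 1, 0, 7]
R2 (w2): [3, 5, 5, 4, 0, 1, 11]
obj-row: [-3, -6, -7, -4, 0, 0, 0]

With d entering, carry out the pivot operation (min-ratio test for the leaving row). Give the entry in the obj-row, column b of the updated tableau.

Ratio test on column d — row 1: 7/4 = 7/4; row 2: 11/4 = 11/4. Minimum is 7/4 at row 1 (w1 leaves); pivot element 4.
Divide row 1 by 4; eliminate column d from the other rows.
obj-row update in column b: -6 − (-4)·(1/4) = -5.

-5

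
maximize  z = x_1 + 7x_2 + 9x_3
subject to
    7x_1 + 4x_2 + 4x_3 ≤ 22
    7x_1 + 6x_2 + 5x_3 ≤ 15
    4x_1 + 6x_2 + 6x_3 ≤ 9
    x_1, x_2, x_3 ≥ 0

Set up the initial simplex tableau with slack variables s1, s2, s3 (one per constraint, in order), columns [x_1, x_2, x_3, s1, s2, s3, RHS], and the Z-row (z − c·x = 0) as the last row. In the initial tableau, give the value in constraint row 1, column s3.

0

Slack s3 belongs to constraint 3; its column is the unit vector e_3, so the entry in row 1 is 0.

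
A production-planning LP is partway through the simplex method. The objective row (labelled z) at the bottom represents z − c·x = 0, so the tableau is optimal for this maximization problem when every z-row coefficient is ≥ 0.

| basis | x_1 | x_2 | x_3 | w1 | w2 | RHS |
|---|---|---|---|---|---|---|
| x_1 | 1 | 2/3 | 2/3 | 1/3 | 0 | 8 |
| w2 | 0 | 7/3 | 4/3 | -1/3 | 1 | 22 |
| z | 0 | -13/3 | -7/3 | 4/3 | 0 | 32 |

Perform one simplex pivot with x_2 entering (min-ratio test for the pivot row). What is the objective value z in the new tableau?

Ratio test on column x_2 — row 1: 8/(2/3) = 12; row 2: 22/(7/3) = 66/7. Minimum is 66/7 at row 2 (w2 leaves); pivot element 7/3.
Pivot on row 2; the z-row RHS becomes 32 − (-13/3)·(66/7) = 510/7.

510/7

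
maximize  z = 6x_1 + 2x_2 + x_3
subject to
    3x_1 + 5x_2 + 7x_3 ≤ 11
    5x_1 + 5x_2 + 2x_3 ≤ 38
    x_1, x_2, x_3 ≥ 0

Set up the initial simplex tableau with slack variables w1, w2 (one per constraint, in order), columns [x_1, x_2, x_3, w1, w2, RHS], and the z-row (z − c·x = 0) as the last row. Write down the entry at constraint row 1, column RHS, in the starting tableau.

The RHS of constraint 1 is b_1 = 11.

11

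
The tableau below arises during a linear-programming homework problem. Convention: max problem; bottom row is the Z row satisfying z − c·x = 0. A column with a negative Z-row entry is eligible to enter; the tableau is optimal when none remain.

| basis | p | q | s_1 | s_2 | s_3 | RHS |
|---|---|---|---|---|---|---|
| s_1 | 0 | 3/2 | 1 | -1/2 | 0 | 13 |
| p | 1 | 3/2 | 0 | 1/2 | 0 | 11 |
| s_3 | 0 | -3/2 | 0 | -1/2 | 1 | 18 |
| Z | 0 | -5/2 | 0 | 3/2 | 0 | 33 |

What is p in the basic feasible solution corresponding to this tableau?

p is basic (row 2); its value is the RHS of that row, 11.

11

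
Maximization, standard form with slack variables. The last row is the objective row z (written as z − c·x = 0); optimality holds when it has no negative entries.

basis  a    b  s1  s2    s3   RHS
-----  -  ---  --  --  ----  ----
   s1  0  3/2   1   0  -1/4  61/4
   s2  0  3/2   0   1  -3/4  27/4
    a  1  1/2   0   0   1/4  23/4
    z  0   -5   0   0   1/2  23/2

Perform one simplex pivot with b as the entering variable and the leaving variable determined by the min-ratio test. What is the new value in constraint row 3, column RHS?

Ratio test on column b — row 1: (61/4)/(3/2) = 61/6; row 2: (27/4)/(3/2) = 9/2; row 3: (23/4)/(1/2) = 23/2. Minimum is 9/2 at row 2 (s2 leaves); pivot element 3/2.
Divide row 2 by 3/2; eliminate column b from the other rows.
Row 3 update in column RHS: 23/4 − (1/2)·(9/2) = 7/2.

7/2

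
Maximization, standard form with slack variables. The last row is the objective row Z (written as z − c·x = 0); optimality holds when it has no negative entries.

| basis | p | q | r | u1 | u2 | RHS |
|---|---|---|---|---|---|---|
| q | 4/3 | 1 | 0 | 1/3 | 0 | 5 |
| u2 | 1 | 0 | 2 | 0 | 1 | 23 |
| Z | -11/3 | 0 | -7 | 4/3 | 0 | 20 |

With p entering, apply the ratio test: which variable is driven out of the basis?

q

Column p entries and ratios — q: 5/(4/3) = 15/4; u2: 23/1 = 23.
Smallest ratio is 15/4 in the row of q, so q leaves.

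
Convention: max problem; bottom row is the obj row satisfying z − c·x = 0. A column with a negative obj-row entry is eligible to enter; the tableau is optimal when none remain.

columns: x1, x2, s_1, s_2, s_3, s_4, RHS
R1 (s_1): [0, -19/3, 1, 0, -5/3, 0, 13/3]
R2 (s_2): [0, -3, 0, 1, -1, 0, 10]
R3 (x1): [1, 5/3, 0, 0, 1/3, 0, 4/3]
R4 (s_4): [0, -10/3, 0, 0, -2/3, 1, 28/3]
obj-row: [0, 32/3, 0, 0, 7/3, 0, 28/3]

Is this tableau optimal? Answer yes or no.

Every obj-row coefficient is ≥ 0, so the tableau is optimal.

yes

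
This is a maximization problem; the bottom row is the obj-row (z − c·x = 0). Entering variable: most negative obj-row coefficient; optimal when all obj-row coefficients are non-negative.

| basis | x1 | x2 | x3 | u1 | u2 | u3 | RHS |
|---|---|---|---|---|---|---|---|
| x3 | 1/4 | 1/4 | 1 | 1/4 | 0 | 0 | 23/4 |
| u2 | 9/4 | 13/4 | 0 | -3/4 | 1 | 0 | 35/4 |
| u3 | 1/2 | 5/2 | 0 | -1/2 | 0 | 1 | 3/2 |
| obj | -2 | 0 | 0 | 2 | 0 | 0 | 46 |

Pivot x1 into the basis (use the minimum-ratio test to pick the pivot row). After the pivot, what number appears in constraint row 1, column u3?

Ratio test on column x1 — row 1: (23/4)/(1/4) = 23; row 2: (35/4)/(9/4) = 35/9; row 3: (3/2)/(1/2) = 3. Minimum is 3 at row 3 (u3 leaves); pivot element 1/2.
Divide row 3 by 1/2; eliminate column x1 from the other rows.
Row 1 update in column u3: 0 − (1/4)·2 = -1/2.

-1/2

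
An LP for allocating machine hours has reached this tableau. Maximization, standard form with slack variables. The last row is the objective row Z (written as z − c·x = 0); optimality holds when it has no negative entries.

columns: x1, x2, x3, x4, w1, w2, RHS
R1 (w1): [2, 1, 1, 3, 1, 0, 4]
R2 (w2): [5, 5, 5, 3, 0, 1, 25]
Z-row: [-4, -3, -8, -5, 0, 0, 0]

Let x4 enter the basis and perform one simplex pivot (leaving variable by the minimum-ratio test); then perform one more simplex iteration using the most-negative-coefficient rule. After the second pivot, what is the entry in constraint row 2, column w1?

-5

Ratio test on column x4 — row 1: 4/3 = 4/3; row 2: 25/3 = 25/3. Minimum is 4/3 at row 1 (w1 leaves); pivot element 3.
Divide row 1 by 3; eliminate column x4 from the other rows.
Second iteration: most negative Z-row entry is -19/3 in column x3, so x3 enters.
Ratio test on column x3 — row 1: (4/3)/(1/3) = 4; row 2: 21/4 = 21/4. Minimum is 4 at row 1 (x4 leaves); pivot element 1/3.
Divide row 1 by 1/3; eliminate column x3 from the other rows.
After both pivots, the entry at constraint row 2, column w1 is -5.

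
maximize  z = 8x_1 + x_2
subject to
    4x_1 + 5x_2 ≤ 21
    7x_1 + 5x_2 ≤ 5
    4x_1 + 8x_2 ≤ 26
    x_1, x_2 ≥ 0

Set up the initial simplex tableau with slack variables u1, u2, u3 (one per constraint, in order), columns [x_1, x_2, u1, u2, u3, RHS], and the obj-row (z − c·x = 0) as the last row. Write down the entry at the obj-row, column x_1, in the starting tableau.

-8

The obj-row carries the negated objective coefficients: the x_1 entry is -8.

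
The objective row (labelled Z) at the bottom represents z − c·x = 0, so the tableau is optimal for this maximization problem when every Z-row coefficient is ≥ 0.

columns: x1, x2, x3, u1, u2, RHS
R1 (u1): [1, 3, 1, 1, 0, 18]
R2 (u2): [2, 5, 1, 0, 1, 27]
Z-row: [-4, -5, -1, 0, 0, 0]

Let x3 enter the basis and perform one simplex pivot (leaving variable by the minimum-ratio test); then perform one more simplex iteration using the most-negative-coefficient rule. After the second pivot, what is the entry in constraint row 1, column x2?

Ratio test on column x3 — row 1: 18/1 = 18; row 2: 27/1 = 27. Minimum is 18 at row 1 (u1 leaves); pivot element 1.
Divide row 1 by 1; eliminate column x3 from the other rows.
Second iteration: most negative Z-row entry is -3 in column x1, so x1 enters.
Ratio test on column x1 — row 1: 18/1 = 18; row 2: 9/1 = 9. Minimum is 9 at row 2 (u2 leaves); pivot element 1.
Divide row 2 by 1; eliminate column x1 from the other rows.
After both pivots, the entry at constraint row 1, column x2 is 1.

1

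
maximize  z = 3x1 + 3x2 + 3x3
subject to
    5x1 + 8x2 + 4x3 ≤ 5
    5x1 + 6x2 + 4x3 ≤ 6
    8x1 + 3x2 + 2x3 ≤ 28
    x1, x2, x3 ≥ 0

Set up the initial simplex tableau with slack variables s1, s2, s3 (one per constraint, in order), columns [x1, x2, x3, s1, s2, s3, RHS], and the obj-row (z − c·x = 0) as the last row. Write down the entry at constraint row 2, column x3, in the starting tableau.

4

Constraint 2 has coefficient 4 on x3.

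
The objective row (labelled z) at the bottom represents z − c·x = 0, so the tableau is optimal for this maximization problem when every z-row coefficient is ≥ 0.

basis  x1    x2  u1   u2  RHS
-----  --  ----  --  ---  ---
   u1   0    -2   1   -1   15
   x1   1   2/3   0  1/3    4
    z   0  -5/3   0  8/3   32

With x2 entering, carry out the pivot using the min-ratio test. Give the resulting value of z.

Ratio test on column x2 — row 1: entry -2 ≤ 0; row 2: 4/(2/3) = 6. Minimum is 6 at row 2 (x1 leaves); pivot element 2/3.
Pivot on row 2; the z-row RHS becomes 32 − (-5/3)·6 = 42.

42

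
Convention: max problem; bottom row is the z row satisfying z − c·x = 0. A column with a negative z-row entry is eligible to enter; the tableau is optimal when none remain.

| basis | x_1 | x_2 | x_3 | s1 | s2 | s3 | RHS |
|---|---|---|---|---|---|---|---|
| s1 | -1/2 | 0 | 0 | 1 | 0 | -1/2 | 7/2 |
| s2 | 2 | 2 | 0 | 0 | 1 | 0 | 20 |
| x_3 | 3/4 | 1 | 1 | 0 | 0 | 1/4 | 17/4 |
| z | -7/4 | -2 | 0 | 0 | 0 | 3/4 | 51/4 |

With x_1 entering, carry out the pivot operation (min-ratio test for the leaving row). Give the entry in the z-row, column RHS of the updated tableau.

Ratio test on column x_1 — row 1: entry -1/2 ≤ 0; row 2: 20/2 = 10; row 3: (17/4)/(3/4) = 17/3. Minimum is 17/3 at row 3 (x_3 leaves); pivot element 3/4.
Divide row 3 by 3/4; eliminate column x_1 from the other rows.
z-row update in column RHS: 51/4 − (-7/4)·(17/3) = 68/3.

68/3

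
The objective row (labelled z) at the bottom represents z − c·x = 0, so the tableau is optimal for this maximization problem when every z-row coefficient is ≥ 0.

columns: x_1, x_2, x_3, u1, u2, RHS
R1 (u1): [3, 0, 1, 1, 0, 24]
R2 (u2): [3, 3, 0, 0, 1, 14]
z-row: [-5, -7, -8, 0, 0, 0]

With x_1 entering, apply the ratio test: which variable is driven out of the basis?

Column x_1 entries and ratios — u1: 24/3 = 8; u2: 14/3 = 14/3.
Smallest ratio is 14/3 in the row of u2, so u2 leaves.

u2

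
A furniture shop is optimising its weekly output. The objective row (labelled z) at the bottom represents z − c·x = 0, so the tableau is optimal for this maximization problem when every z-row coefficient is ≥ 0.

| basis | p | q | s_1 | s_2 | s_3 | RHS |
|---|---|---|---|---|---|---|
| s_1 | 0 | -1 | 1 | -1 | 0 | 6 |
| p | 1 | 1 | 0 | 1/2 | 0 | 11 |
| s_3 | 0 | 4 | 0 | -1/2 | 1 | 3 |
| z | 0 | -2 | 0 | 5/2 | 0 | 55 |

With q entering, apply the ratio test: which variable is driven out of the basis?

Column q entries and ratios — s_1: -1 ≤ 0, skip; p: 11/1 = 11; s_3: 3/4 = 3/4.
Smallest ratio is 3/4 in the row of s_3, so s_3 leaves.

s_3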